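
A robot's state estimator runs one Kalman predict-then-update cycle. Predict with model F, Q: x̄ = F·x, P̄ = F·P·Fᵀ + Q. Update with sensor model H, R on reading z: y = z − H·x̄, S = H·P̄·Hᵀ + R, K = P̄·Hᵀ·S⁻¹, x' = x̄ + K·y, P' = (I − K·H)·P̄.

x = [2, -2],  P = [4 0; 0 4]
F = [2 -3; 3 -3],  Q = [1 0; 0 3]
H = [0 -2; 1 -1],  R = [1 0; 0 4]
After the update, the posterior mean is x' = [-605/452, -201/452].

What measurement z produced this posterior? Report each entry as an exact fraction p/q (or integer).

z = [1, -2]

x̄ = F·x = [10, 12]
P̄ = F·P·Fᵀ + Q = [53 60; 60 75]
S = H·P̄·Hᵀ + R = [301 30; 30 12]
K = P̄·Hᵀ·S⁻¹ = [-205/452 1493/2712; -225/452 -5/904]
x' − x̄ = [-5125/452, -5625/452] = K·y
y = (KᵀK)⁻¹·Kᵀ·(x' − x̄) = [25, 0]
z = y + H·x̄ = [25, 0] + [-24, -2] = [1, -2]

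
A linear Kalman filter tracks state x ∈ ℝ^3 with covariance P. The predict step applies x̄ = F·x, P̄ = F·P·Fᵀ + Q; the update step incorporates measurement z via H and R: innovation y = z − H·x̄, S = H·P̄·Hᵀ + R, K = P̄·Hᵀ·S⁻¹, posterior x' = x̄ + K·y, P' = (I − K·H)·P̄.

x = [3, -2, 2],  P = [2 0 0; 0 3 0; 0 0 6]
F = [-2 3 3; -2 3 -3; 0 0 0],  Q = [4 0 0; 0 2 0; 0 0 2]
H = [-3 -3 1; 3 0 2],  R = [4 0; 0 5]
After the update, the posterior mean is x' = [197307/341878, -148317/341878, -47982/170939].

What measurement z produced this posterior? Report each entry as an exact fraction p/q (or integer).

z = [-1, 1]

x̄ = F·x = [-6, -18, 0]
P̄ = F·P·Fᵀ + Q = [93 -19 0; -19 91 0; 0 0 2]
S = H·P̄·Hᵀ + R = [1320 -662; -662 850]
K = P̄·Hᵀ·S⁻¹ = [-2001/341878 55329/170939; -110667/341878 -54558/170939; 1087/170939 1651/170939]
x' − x̄ = [2248575/341878, 6005487/341878, -47982/170939] = K·y
y = (KᵀK)⁻¹·Kᵀ·(x' − x̄) = [-73, 19]
z = y + H·x̄ = [-73, 19] + [72, -18] = [-1, 1]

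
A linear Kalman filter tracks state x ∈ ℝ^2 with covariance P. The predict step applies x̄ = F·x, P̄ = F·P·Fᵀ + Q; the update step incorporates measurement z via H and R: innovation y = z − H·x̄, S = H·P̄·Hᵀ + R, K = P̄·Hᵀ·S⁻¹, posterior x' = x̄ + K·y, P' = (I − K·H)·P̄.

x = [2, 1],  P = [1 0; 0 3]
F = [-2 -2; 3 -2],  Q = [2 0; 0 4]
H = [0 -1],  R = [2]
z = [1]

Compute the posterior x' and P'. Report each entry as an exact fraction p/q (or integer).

x' = [-64/9, -17/27]
P' = [50/3 4/9; 4/9 50/27]

x̄ = F·x = [-6, 4]
P̄ = F·P·Fᵀ + Q = [18 6; 6 25]
y = z − H·x̄ = [5]
S = H·P̄·Hᵀ + R = [27]
K = P̄·Hᵀ·S⁻¹ = [-2/9; -25/27]
x' = x̄ + K·y = [-64/9, -17/27]
P' = (I − K·H)·P̄ = [50/3 4/9; 4/9 50/27]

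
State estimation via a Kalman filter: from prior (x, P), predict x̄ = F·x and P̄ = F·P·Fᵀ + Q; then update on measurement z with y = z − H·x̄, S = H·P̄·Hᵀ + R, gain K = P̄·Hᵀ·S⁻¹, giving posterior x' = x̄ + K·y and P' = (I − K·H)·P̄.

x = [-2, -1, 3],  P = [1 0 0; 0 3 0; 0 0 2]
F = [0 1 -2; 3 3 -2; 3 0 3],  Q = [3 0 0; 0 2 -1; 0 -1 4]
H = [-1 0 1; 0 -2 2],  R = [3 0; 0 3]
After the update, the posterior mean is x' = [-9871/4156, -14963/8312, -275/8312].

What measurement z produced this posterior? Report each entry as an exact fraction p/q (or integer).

x̄ = F·x = [-7, -15, 3]
P̄ = F·P·Fᵀ + Q = [14 17 -12; 17 46 -4; -12 -4 31]
S = H·P̄·Hᵀ + R = [72 128; 128 343]
K = P̄·Hᵀ·S⁻¹ = [-747/4156 -106/1039; 5597/8312 -564/1039; 5789/8312 -58/1039]
x' − x̄ = [19221/4156, 109717/8312, -25211/8312] = K·y
y = (KᵀK)⁻¹·Kᵀ·(x' − x̄) = [-7, -33]
z = y + H·x̄ = [-7, -33] + [10, 36] = [3, 3]

z = [3, 3]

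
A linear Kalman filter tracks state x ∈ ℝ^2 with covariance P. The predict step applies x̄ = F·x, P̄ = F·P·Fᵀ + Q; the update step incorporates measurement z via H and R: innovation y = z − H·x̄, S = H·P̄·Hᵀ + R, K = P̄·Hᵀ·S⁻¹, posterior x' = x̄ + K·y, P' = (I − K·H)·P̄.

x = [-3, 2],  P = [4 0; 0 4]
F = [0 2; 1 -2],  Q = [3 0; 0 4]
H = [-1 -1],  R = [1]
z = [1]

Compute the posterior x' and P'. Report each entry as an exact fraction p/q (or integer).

x̄ = F·x = [4, -7]
P̄ = F·P·Fᵀ + Q = [19 -16; -16 24]
y = z − H·x̄ = [-2]
S = H·P̄·Hᵀ + R = [12]
K = P̄·Hᵀ·S⁻¹ = [-1/4; -2/3]
x' = x̄ + K·y = [9/2, -17/3]
P' = (I − K·H)·P̄ = [73/4 -18; -18 56/3]

x' = [9/2, -17/3]
P' = [73/4 -18; -18 56/3]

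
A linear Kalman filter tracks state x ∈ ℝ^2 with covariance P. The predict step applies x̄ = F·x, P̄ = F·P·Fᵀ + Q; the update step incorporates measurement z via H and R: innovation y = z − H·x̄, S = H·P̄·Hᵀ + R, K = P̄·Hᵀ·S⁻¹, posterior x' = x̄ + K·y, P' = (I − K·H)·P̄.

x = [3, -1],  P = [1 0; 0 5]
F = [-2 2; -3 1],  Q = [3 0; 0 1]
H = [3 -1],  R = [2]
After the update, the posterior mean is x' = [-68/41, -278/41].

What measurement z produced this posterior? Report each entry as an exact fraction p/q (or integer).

z = [2]

x̄ = F·x = [-8, -10]
P̄ = F·P·Fᵀ + Q = [27 16; 16 15]
S = H·P̄·Hᵀ + R = [164]
K = P̄·Hᵀ·S⁻¹ = [65/164; 33/164]
x' − x̄ = [260/41, 132/41] = K·y
y = (KᵀK)⁻¹·Kᵀ·(x' − x̄) = [16]
z = y + H·x̄ = [16] + [-14] = [2]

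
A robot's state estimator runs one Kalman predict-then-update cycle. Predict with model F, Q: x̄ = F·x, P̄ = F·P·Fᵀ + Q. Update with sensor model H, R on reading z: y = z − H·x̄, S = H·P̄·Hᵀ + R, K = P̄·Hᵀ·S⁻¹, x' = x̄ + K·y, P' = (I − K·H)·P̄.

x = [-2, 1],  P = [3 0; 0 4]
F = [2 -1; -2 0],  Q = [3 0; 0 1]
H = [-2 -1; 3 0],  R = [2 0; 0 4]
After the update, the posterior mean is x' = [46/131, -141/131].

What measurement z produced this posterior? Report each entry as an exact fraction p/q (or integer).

x̄ = F·x = [-5, 4]
P̄ = F·P·Fᵀ + Q = [19 -12; -12 13]
S = H·P̄·Hᵀ + R = [43 -78; -78 175]
K = P̄·Hᵀ·S⁻¹ = [-104/1441 423/1441; -883/1441 -690/1441]
x' − x̄ = [701/131, -665/131] = K·y
y = (KᵀK)⁻¹·Kᵀ·(x' − x̄) = [-5, 17]
z = y + H·x̄ = [-5, 17] + [6, -15] = [1, 2]

z = [1, 2]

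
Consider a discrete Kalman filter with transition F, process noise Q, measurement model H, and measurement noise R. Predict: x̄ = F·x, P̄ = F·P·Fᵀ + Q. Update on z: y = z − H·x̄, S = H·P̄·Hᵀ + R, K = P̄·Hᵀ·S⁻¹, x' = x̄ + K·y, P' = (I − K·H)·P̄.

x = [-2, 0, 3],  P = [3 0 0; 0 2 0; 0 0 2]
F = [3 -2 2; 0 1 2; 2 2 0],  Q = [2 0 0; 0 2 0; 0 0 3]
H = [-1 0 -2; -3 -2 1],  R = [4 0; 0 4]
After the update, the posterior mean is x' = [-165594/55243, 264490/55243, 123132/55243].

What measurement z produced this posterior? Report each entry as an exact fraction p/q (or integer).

z = [-2, 2]

x̄ = F·x = [0, 6, -4]
P̄ = F·P·Fᵀ + Q = [45 4 10; 4 12 4; 10 4 23]
S = H·P̄·Hᵀ + R = [181 163; 163 452]
K = P̄·Hᵀ·S⁻¹ = [-7701/55243 -13478/55243; -208/55243 -3836/55243; -22867/55243 6413/55243]
x' − x̄ = [-165594/55243, -66968/55243, 344104/55243] = K·y
y = (KᵀK)⁻¹·Kᵀ·(x' − x̄) = [-10, 18]
z = y + H·x̄ = [-10, 18] + [8, -16] = [-2, 2]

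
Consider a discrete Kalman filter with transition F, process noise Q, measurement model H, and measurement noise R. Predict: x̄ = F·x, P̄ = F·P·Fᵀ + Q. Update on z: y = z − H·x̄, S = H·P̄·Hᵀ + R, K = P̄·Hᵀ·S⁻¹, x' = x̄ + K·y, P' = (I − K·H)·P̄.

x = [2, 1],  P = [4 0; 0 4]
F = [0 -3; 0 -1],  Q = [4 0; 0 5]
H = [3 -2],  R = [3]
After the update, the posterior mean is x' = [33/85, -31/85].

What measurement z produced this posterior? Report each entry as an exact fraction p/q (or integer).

z = [2]

x̄ = F·x = [-3, -1]
P̄ = F·P·Fᵀ + Q = [40 12; 12 9]
S = H·P̄·Hᵀ + R = [255]
K = P̄·Hᵀ·S⁻¹ = [32/85; 6/85]
x' − x̄ = [288/85, 54/85] = K·y
y = (KᵀK)⁻¹·Kᵀ·(x' − x̄) = [9]
z = y + H·x̄ = [9] + [-7] = [2]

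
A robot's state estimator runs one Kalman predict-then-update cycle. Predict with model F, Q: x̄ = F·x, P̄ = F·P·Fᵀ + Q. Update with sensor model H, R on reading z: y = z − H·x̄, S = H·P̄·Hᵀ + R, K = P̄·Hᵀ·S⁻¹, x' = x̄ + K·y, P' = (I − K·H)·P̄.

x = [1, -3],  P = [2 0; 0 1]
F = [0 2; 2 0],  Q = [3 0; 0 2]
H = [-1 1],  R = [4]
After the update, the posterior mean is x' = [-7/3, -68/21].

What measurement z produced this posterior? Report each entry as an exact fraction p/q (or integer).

x̄ = F·x = [-6, 2]
P̄ = F·P·Fᵀ + Q = [7 0; 0 10]
S = H·P̄·Hᵀ + R = [21]
K = P̄·Hᵀ·S⁻¹ = [-1/3; 10/21]
x' − x̄ = [11/3, -110/21] = K·y
y = (KᵀK)⁻¹·Kᵀ·(x' − x̄) = [-11]
z = y + H·x̄ = [-11] + [8] = [-3]

z = [-3]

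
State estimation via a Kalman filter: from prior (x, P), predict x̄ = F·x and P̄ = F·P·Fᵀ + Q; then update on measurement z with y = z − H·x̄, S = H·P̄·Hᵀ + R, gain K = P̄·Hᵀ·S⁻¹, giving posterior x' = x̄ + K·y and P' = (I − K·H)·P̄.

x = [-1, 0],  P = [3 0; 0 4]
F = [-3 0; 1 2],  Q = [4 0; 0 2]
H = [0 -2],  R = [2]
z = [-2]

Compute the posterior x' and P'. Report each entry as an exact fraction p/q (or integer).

x' = [93/43, 41/43]
P' = [1171/43 -9/43; -9/43 21/43]

x̄ = F·x = [3, -1]
P̄ = F·P·Fᵀ + Q = [31 -9; -9 21]
y = z − H·x̄ = [-4]
S = H·P̄·Hᵀ + R = [86]
K = P̄·Hᵀ·S⁻¹ = [9/43; -21/43]
x' = x̄ + K·y = [93/43, 41/43]
P' = (I − K·H)·P̄ = [1171/43 -9/43; -9/43 21/43]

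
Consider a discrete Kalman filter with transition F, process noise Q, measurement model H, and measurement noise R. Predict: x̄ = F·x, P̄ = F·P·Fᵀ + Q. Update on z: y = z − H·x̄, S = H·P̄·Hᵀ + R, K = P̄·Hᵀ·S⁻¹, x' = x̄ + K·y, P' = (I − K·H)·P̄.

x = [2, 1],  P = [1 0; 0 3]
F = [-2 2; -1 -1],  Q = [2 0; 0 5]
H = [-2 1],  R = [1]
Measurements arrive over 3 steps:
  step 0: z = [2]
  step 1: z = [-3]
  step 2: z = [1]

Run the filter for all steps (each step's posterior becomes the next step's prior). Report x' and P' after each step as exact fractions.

step 0: x' = [-118/49, -277/98], P' = [82/49 144/49; 144/49 593/98]
step 1: x' = [19174/9033, 12220/9033], P' = [10522/9033 18346/9033; 18346/9033 40231/9033]
step 2: x' = [-1332126/676555, -2000308/676555], P' = [774382/676555 1340726/676555; 1340726/676555 2932898/676555]

step 0: x̄ = F·x = [-2, -3]
step 0: P̄ = F·P·Fᵀ + Q = [18 -4; -4 9]
step 0: y = z − H·x̄ = [1]
step 0: S = H·P̄·Hᵀ + R = [98]
step 0: K = P̄·Hᵀ·S⁻¹ = [-20/49; 17/98]
step 0: x' = x̄ + K·y = [-118/49, -277/98]
step 0: P' = (I − K·H)·P̄ = [82/49 144/49; 144/49 593/98]
step 1: x̄ = F·x = [-41/49, 513/98]
step 1: P̄ = F·P·Fᵀ + Q = [460/49 -429/49; -429/49 1823/98]
step 1: y = z − H·x̄ = [-971/98]
step 1: S = H·P̄·Hᵀ + R = [9033/98]
step 1: K = P̄·Hᵀ·S⁻¹ = [-2698/9033; 3539/9033]
step 1: x' = x̄ + K·y = [19174/9033, 12220/9033]
step 1: P' = (I − K·H)·P̄ = [10522/9033 18346/9033; 18346/9033 40231/9033]
step 2: x̄ = F·x = [-4636/3011, -31394/9033]
step 2: P̄ = F·P·Fᵀ + Q = [24770/3011 -19806/3011; -19806/3011 132610/9033]
step 2: y = z − H·x̄ = [12611/9033]
step 2: S = H·P̄·Hᵀ + R = [676555/9033]
step 2: K = P̄·Hᵀ·S⁻¹ = [-208038/676555; 251446/676555]
step 2: x' = x̄ + K·y = [-1332126/676555, -2000308/676555]
step 2: P' = (I − K·H)·P̄ = [774382/676555 1340726/676555; 1340726/676555 2932898/676555]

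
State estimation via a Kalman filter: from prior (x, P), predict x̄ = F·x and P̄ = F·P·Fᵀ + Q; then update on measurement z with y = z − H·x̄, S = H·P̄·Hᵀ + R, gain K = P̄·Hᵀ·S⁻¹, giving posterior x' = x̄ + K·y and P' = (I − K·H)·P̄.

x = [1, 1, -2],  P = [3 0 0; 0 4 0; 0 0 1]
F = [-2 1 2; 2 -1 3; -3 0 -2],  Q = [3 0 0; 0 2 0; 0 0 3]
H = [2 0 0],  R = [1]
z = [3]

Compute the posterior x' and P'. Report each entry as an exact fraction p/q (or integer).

x̄ = F·x = [-5, -5, 1]
P̄ = F·P·Fᵀ + Q = [23 -10 14; -10 27 -24; 14 -24 34]
y = z − H·x̄ = [13]
S = H·P̄·Hᵀ + R = [93]
K = P̄·Hᵀ·S⁻¹ = [46/93; -20/93; 28/93]
x' = x̄ + K·y = [133/93, -725/93, 457/93]
P' = (I − K·H)·P̄ = [23/93 -10/93 14/93; -10/93 2111/93 -1672/93; 14/93 -1672/93 2378/93]

x' = [133/93, -725/93, 457/93]
P' = [23/93 -10/93 14/93; -10/93 2111/93 -1672/93; 14/93 -1672/93 2378/93]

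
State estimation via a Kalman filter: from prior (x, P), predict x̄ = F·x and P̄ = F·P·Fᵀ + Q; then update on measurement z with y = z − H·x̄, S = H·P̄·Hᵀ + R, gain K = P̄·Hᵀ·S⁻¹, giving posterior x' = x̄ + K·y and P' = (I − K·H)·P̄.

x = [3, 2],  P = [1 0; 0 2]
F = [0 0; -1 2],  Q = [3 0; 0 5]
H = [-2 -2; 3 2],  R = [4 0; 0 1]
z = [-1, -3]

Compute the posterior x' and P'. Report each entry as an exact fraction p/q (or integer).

x' = [-3/2, 1]
P' = [213/143 -294/143; -294/143 434/143]

x̄ = F·x = [0, 1]
P̄ = F·P·Fᵀ + Q = [3 0; 0 14]
y = z − H·x̄ = [1, -5]
S = H·P̄·Hᵀ + R = [72 -74; -74 84]
K = P̄·Hᵀ·S⁻¹ = [81/286 51/143; -70/143 -14/143]
x' = x̄ + K·y = [-3/2, 1]
P' = (I − K·H)·P̄ = [213/143 -294/143; -294/143 434/143]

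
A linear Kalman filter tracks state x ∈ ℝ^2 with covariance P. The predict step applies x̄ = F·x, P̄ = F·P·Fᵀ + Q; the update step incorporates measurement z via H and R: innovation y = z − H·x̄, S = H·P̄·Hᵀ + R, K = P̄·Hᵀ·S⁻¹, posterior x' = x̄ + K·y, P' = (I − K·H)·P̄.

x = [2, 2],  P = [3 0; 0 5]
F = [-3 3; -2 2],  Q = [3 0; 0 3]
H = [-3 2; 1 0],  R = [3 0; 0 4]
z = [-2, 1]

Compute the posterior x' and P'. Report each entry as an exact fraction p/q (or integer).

x' = [2541/2477, 1378/2477]
P' = [6036/2477 8280/2477; 8280/2477 12939/2477]

x̄ = F·x = [0, 0]
P̄ = F·P·Fᵀ + Q = [75 48; 48 35]
y = z − H·x̄ = [-2, 1]
S = H·P̄·Hᵀ + R = [242 -129; -129 79]
K = P̄·Hᵀ·S⁻¹ = [-516/2477 1509/2477; 346/2477 2070/2477]
x' = x̄ + K·y = [2541/2477, 1378/2477]
P' = (I − K·H)·P̄ = [6036/2477 8280/2477; 8280/2477 12939/2477]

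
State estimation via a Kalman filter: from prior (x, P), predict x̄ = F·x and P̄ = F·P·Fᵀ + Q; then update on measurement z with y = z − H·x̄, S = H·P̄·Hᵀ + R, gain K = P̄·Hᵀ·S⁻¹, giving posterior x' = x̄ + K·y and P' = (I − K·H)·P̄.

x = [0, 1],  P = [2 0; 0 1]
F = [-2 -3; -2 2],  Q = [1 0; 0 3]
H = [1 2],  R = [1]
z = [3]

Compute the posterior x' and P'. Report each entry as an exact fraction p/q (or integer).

x' = [-217/87, 238/87]
P' = [1082/87 -530/87; -530/87 281/87]

x̄ = F·x = [-3, 2]
P̄ = F·P·Fᵀ + Q = [18 2; 2 15]
y = z − H·x̄ = [2]
S = H·P̄·Hᵀ + R = [87]
K = P̄·Hᵀ·S⁻¹ = [22/87; 32/87]
x' = x̄ + K·y = [-217/87, 238/87]
P' = (I − K·H)·P̄ = [1082/87 -530/87; -530/87 281/87]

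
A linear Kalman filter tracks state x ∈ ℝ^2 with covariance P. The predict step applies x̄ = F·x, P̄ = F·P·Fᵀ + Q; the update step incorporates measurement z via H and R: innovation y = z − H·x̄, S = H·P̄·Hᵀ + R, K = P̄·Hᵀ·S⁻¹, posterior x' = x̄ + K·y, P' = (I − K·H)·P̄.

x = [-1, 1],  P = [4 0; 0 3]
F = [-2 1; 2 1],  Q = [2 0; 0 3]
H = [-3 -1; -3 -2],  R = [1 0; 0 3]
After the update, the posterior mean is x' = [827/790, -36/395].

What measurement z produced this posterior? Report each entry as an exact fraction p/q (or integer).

z = [-3, -3]

x̄ = F·x = [3, -1]
P̄ = F·P·Fᵀ + Q = [21 -13; -13 22]
S = H·P̄·Hᵀ + R = [134 116; 116 124]
K = P̄·Hᵀ·S⁻¹ = [-477/790 421/1580; 336/395 -1321/1580]
x' − x̄ = [-1543/790, 359/395] = K·y
y = (KᵀK)⁻¹·Kᵀ·(x' − x̄) = [5, 4]
z = y + H·x̄ = [5, 4] + [-8, -7] = [-3, -3]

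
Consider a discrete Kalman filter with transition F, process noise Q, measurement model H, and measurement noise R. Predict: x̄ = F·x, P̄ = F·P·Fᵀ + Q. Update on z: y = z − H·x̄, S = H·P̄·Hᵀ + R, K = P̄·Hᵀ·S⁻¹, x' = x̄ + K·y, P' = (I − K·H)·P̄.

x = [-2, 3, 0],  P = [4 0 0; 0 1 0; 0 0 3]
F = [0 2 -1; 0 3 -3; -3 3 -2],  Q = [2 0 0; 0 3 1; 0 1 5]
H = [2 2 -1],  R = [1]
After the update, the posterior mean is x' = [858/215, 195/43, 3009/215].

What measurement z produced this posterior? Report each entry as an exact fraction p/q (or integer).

x̄ = F·x = [6, 9, 15]
P̄ = F·P·Fᵀ + Q = [9 15 12; 15 39 28; 12 28 62]
S = H·P̄·Hᵀ + R = [215]
K = P̄·Hᵀ·S⁻¹ = [36/215; 16/43; 18/215]
x' − x̄ = [-432/215, -192/43, -216/215] = K·y
y = (KᵀK)⁻¹·Kᵀ·(x' − x̄) = [-12]
z = y + H·x̄ = [-12] + [15] = [3]

z = [3]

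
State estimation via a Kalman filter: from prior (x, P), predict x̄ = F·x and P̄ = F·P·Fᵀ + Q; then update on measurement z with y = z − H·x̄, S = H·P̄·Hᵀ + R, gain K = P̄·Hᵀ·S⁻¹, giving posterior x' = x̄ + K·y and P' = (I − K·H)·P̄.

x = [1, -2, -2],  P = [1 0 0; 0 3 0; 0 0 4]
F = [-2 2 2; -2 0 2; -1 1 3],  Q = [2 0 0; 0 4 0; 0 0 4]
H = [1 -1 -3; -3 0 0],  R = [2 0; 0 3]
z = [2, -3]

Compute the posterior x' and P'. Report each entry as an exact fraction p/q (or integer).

x' = [8255/9484, -5427/9484, -1581/9484]
P' = [1549/4742 219/4742 457/4742; 219/4742 28385/4742 -8801/4742; 457/4742 -8801/4742 3937/4742]

x̄ = F·x = [-10, -6, -9]
P̄ = F·P·Fᵀ + Q = [34 20 32; 20 24 26; 32 26 44]
y = z − H·x̄ = [-21, -33]
S = H·P̄·Hᵀ + R = [380 246; 246 309]
K = P̄·Hᵀ·S⁻¹ = [-41/9484 -1549/4742; -1763/9484 -219/4742; -2553/9484 -457/4742]
x' = x̄ + K·y = [8255/9484, -5427/9484, -1581/9484]
P' = (I − K·H)·P̄ = [1549/4742 219/4742 457/4742; 219/4742 28385/4742 -8801/4742; 457/4742 -8801/4742 3937/4742]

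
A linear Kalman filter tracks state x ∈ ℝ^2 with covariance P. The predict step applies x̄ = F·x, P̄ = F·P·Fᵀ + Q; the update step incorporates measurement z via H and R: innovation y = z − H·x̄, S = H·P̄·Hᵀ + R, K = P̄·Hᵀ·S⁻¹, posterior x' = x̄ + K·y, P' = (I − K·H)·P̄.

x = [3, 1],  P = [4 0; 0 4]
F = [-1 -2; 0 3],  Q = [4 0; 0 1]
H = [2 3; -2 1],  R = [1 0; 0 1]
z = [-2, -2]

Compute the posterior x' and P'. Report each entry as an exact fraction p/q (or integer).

x̄ = F·x = [-5, 3]
P̄ = F·P·Fᵀ + Q = [24 -24; -24 37]
y = z − H·x̄ = [-1, -15]
S = H·P̄·Hᵀ + R = [142 111; 111 230]
K = P̄·Hᵀ·S⁻¹ = [2472/20339 -7560/20339; 5055/20339 5077/20339]
x' = x̄ + K·y = [9233/20339, -20193/20339]
P' = (I − K·H)·P̄ = [3144/20339 -1272/20339; -1272/20339 2533/20339]

x' = [9233/20339, -20193/20339]
P' = [3144/20339 -1272/20339; -1272/20339 2533/20339]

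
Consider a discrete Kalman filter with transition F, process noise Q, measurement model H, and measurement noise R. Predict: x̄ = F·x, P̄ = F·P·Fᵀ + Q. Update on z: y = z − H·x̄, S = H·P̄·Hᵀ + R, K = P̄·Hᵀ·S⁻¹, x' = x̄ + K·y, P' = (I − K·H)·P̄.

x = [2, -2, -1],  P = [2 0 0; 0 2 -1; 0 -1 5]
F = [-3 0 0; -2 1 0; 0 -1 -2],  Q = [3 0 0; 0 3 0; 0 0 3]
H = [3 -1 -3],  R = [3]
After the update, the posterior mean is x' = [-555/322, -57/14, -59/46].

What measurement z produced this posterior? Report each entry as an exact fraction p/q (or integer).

z = [3]

x̄ = F·x = [-6, -6, 4]
P̄ = F·P·Fᵀ + Q = [21 12 0; 12 13 0; 0 0 21]
S = H·P̄·Hᵀ + R = [322]
K = P̄·Hᵀ·S⁻¹ = [51/322; 1/14; -9/46]
x' − x̄ = [1377/322, 27/14, -243/46] = K·y
y = (KᵀK)⁻¹·Kᵀ·(x' − x̄) = [27]
z = y + H·x̄ = [27] + [-24] = [3]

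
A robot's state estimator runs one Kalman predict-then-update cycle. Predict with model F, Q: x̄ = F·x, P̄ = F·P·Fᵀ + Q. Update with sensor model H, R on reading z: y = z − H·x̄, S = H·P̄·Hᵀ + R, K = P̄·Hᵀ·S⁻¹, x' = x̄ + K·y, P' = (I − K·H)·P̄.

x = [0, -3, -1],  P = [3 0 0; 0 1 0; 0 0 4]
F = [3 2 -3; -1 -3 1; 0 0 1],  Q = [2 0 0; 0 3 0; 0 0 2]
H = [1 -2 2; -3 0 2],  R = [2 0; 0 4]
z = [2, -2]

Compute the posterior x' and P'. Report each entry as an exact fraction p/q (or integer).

x' = [16336/9973, 40481/29919, 38185/29919]
P' = [8964/9973 11900/9973 8452/9973; 11900/9973 79942/29919 53420/29919; 8452/9973 53420/29919 45082/29919]

x̄ = F·x = [-3, 8, -1]
P̄ = F·P·Fᵀ + Q = [69 -27 -12; -27 19 4; -12 4 6]
y = z − H·x̄ = [23, -9]
S = H·P̄·Hᵀ + R = [199 -313; -313 793]
K = P̄·Hᵀ·S⁻¹ = [1034/9973 -2497/9973; -8672/29919 -65/29919; 4340/29919 3524/29919]
x' = x̄ + K·y = [16336/9973, 40481/29919, 38185/29919]
P' = (I − K·H)·P̄ = [8964/9973 11900/9973 8452/9973; 11900/9973 79942/29919 53420/29919; 8452/9973 53420/29919 45082/29919]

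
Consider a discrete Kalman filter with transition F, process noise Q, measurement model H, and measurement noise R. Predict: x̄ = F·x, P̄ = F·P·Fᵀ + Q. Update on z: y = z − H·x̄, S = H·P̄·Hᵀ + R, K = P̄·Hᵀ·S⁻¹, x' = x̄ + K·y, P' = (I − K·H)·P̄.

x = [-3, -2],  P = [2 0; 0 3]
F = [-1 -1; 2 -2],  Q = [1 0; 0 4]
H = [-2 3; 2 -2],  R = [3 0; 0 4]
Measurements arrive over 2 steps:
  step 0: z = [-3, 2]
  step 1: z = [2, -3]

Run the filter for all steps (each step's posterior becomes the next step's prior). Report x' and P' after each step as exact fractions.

step 0: x̄ = F·x = [5, -2]
step 0: P̄ = F·P·Fᵀ + Q = [6 2; 2 24]
step 0: y = z − H·x̄ = [13, -12]
step 0: S = H·P̄·Hᵀ + R = [219 -148; -148 108]
step 0: K = P̄·Hᵀ·S⁻¹ = [134/437 216/437; 208/437 107/437]
step 0: x' = x̄ + K·y = [1335/437, 546/437]
step 0: P' = (I − K·H)·P̄ = [1698/437 1266/437; 1266/437 1052/437]
step 1: x̄ = F·x = [-99/23, 1578/437]
step 1: P̄ = F·P·Fᵀ + Q = [301/23 -68/23; -68/23 2620/437]
step 1: y = z − H·x̄ = [-7622/437, 5607/437]
step 1: S = H·P̄·Hᵀ + R = [63271/437 -51516/437; -51516/437 45440/437]
step 1: K = P̄·Hᵀ·S⁻¹ = [7577/63254 112437/253016; 10228/31627 6150/31627]
step 1: x' = x̄ + K·y = [-175049/253016, 14720/31627]
step 1: P' = (I − K·H)·P̄ = [382773/126508 67584/31627; 67584/31627 55284/31627]

step 0: x' = [1335/437, 546/437], P' = [1698/437 1266/437; 1266/437 1052/437]
step 1: x' = [-175049/253016, 14720/31627], P' = [382773/126508 67584/31627; 67584/31627 55284/31627]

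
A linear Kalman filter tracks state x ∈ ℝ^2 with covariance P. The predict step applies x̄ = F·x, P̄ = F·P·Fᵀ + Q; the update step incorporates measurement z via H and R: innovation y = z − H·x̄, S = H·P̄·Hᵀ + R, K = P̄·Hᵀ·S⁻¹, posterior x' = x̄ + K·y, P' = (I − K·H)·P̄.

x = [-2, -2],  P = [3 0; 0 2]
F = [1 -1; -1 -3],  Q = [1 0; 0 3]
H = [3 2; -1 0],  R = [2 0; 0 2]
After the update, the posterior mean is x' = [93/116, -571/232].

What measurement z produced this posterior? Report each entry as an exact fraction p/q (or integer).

z = [-3, -3]

x̄ = F·x = [0, 8]
P̄ = F·P·Fᵀ + Q = [6 3; 3 24]
S = H·P̄·Hᵀ + R = [188 -24; -24 8]
K = P̄·Hᵀ·S⁻¹ = [3/58 -69/116; 12/29 201/232]
x' − x̄ = [93/116, -2427/232] = K·y
y = (KᵀK)⁻¹·Kᵀ·(x' − x̄) = [-19, -3]
z = y + H·x̄ = [-19, -3] + [16, 0] = [-3, -3]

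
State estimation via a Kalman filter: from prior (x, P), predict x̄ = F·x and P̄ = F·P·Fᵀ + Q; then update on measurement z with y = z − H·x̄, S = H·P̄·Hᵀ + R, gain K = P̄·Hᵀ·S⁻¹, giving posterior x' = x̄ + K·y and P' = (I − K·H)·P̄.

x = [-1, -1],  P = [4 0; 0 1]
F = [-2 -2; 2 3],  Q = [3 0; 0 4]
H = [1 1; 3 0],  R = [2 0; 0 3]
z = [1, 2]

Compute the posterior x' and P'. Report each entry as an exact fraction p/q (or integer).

x' = [500/697, -103/697]
P' = [229/697 -227/697; -227/697 1339/697]

x̄ = F·x = [4, -5]
P̄ = F·P·Fᵀ + Q = [23 -22; -22 29]
y = z − H·x̄ = [2, -10]
S = H·P̄·Hᵀ + R = [10 3; 3 210]
K = P̄·Hᵀ·S⁻¹ = [1/697 229/697; 556/697 -227/697]
x' = x̄ + K·y = [500/697, -103/697]
P' = (I − K·H)·P̄ = [229/697 -227/697; -227/697 1339/697]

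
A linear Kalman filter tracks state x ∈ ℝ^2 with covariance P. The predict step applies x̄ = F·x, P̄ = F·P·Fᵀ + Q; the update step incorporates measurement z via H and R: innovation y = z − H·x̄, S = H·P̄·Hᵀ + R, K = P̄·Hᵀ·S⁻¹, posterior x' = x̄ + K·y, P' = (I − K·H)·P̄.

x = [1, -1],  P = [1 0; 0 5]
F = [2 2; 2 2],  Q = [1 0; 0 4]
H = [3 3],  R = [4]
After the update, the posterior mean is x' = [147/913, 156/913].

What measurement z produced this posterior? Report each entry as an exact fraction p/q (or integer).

z = [1]

x̄ = F·x = [0, 0]
P̄ = F·P·Fᵀ + Q = [25 24; 24 28]
S = H·P̄·Hᵀ + R = [913]
K = P̄·Hᵀ·S⁻¹ = [147/913; 156/913]
x' − x̄ = [147/913, 156/913] = K·y
y = (KᵀK)⁻¹·Kᵀ·(x' − x̄) = [1]
z = y + H·x̄ = [1] + [0] = [1]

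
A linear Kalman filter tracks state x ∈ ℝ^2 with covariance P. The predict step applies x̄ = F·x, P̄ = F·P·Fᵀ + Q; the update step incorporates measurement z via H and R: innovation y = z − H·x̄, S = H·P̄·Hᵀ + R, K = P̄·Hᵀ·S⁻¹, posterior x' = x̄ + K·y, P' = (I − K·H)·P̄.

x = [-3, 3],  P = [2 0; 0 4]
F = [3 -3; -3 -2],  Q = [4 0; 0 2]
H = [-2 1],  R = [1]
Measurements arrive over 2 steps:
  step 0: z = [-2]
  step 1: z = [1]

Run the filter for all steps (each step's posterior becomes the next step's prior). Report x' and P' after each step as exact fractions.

step 0: x' = [20/49, -249/245], P' = [422/49 822/49; 822/49 8244/245]
step 1: x' = [70607/11549, 150622/11549], P' = [927402/11549 1857236/11549; 1857236/11549 3730640/11549]

step 0: x̄ = F·x = [-18, 3]
step 0: P̄ = F·P·Fᵀ + Q = [58 6; 6 36]
step 0: y = z − H·x̄ = [-41]
step 0: S = H·P̄·Hᵀ + R = [245]
step 0: K = P̄·Hᵀ·S⁻¹ = [-22/49; 24/245]
step 0: x' = x̄ + K·y = [20/49, -249/245]
step 0: P' = (I − K·H)·P̄ = [422/49 822/49; 822/49 8244/245]
step 1: x̄ = F·x = [1047/245, 198/245]
step 1: P̄ = F·P·Fᵀ + Q = [20186/245 42804/245; 42804/245 101776/245]
step 1: y = z − H·x̄ = [2141/245]
step 1: S = H·P̄·Hᵀ + R = [11549/245]
step 1: K = P̄·Hᵀ·S⁻¹ = [2432/11549; 16168/11549]
step 1: x' = x̄ + K·y = [70607/11549, 150622/11549]
step 1: P' = (I − K·H)·P̄ = [927402/11549 1857236/11549; 1857236/11549 3730640/11549]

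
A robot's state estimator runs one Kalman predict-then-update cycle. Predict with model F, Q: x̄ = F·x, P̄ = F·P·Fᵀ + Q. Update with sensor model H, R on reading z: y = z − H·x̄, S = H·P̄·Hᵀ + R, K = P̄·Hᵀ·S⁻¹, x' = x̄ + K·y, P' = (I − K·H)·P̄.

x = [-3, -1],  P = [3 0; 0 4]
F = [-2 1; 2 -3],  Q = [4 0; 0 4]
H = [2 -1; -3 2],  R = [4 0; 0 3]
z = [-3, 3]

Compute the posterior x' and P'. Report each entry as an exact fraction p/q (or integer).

x' = [271/483, 421/161]
P' = [1132/483 568/161; 568/161 954/161]

x̄ = F·x = [5, -3]
P̄ = F·P·Fᵀ + Q = [20 -24; -24 52]
y = z − H·x̄ = [-16, 24]
S = H·P̄·Hᵀ + R = [232 -392; -392 679]
K = P̄·Hᵀ·S⁻¹ = [20/69 4/483; 13/46 68/161]
x' = x̄ + K·y = [271/483, 421/161]
P' = (I − K·H)·P̄ = [1132/483 568/161; 568/161 954/161]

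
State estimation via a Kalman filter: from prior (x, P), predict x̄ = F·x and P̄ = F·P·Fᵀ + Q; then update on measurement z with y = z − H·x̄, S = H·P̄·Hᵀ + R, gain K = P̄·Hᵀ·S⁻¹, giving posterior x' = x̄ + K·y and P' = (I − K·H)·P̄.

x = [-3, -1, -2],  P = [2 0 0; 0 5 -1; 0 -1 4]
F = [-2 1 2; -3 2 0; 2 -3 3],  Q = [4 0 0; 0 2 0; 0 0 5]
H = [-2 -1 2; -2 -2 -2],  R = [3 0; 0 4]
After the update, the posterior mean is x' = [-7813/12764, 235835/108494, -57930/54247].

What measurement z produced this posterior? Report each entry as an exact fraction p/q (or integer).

z = [-3, -1]

x̄ = F·x = [1, 7, -9]
P̄ = F·P·Fᵀ + Q = [29 18 4; 18 40 -48; 4 -48 112]
S = H·P̄·Hᵀ + R = [839 -48; -48 520]
K = P̄·Hᵀ·S⁻¹ = [-296/3191 -2613/12764; -11300/54247 -6259/108494; 16344/54247 -12679/54247]
x' − x̄ = [-20577/12764, -523623/108494, 430293/54247] = K·y
y = (KᵀK)⁻¹·Kᵀ·(x' − x̄) = [24, -3]
z = y + H·x̄ = [24, -3] + [-27, 2] = [-3, -1]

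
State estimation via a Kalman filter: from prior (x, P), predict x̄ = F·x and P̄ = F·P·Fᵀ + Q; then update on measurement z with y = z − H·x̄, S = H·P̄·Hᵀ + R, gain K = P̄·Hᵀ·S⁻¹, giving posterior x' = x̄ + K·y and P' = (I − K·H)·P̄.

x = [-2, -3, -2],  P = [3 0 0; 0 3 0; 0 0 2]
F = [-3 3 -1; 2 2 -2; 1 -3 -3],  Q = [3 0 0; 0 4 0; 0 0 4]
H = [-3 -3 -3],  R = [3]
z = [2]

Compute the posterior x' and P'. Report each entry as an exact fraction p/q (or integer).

x' = [-43/13, -1258/143, 149/13]
P' = [1237/26 -128/13 -489/13; -128/13 2748/143 -120/13; -489/13 -120/13 610/13]

x̄ = F·x = [-1, -6, 13]
P̄ = F·P·Fᵀ + Q = [59 4 -30; 4 36 0; -30 0 52]
y = z − H·x̄ = [20]
S = H·P̄·Hᵀ + R = [858]
K = P̄·Hᵀ·S⁻¹ = [-3/26; -20/143; -1/13]
x' = x̄ + K·y = [-43/13, -1258/143, 149/13]
P' = (I − K·H)·P̄ = [1237/26 -128/13 -489/13; -128/13 2748/143 -120/13; -489/13 -120/13 610/13]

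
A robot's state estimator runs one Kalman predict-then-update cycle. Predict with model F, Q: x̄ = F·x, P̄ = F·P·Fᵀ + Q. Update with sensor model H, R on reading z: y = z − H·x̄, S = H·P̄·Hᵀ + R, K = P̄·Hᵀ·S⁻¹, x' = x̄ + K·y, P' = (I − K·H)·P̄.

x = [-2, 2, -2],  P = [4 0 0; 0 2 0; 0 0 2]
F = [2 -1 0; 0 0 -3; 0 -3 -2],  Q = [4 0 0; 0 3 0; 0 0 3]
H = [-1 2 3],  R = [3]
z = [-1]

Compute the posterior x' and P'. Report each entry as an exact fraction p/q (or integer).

x' = [-1408/239, 927/239, -2321/478]
P' = [5250/239 156/239 1644/239; 156/239 1977/239 -1227/239; 1644/239 -1227/239 2837/478]

x̄ = F·x = [-6, 6, -2]
P̄ = F·P·Fᵀ + Q = [22 0 6; 0 21 12; 6 12 29]
y = z − H·x̄ = [-13]
S = H·P̄·Hᵀ + R = [478]
K = P̄·Hᵀ·S⁻¹ = [-2/239; 39/239; 105/478]
x' = x̄ + K·y = [-1408/239, 927/239, -2321/478]
P' = (I − K·H)·P̄ = [5250/239 156/239 1644/239; 156/239 1977/239 -1227/239; 1644/239 -1227/239 2837/478]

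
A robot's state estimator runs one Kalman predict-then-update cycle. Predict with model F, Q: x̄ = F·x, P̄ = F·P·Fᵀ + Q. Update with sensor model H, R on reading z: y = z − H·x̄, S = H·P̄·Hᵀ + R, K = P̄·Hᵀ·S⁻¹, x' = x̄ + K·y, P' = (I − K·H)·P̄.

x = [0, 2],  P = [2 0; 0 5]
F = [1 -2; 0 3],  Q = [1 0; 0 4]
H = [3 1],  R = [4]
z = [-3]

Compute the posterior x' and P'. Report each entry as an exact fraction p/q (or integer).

x̄ = F·x = [-4, 6]
P̄ = F·P·Fᵀ + Q = [23 -30; -30 49]
y = z − H·x̄ = [3]
S = H·P̄·Hᵀ + R = [80]
K = P̄·Hᵀ·S⁻¹ = [39/80; -41/80]
x' = x̄ + K·y = [-203/80, 357/80]
P' = (I − K·H)·P̄ = [319/80 -801/80; -801/80 2239/80]

x' = [-203/80, 357/80]
P' = [319/80 -801/80; -801/80 2239/80]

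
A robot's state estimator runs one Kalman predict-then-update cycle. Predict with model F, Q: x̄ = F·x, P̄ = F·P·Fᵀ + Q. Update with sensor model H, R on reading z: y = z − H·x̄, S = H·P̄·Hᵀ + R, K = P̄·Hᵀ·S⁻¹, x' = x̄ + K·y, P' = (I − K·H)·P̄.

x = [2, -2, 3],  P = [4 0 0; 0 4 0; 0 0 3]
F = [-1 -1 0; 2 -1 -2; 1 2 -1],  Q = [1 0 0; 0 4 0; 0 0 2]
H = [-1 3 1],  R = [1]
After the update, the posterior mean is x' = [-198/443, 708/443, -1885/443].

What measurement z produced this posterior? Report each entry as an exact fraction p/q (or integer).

x̄ = F·x = [0, 0, -5]
P̄ = F·P·Fᵀ + Q = [9 -4 -12; -4 36 6; -12 6 25]
S = H·P̄·Hᵀ + R = [443]
K = P̄·Hᵀ·S⁻¹ = [-33/443; 118/443; 55/443]
x' − x̄ = [-198/443, 708/443, 330/443] = K·y
y = (KᵀK)⁻¹·Kᵀ·(x' − x̄) = [6]
z = y + H·x̄ = [6] + [-5] = [1]

z = [1]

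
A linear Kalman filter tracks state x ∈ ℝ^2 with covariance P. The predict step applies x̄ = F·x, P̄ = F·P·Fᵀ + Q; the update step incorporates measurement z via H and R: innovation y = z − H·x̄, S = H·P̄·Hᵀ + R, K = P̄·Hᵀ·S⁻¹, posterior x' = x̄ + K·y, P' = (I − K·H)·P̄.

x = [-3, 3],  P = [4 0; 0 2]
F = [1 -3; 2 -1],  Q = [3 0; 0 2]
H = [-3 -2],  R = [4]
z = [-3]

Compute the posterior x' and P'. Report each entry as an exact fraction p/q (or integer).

x̄ = F·x = [-12, -9]
P̄ = F·P·Fᵀ + Q = [25 14; 14 20]
y = z − H·x̄ = [-57]
S = H·P̄·Hᵀ + R = [477]
K = P̄·Hᵀ·S⁻¹ = [-103/477; -82/477]
x' = x̄ + K·y = [49/159, 127/159]
P' = (I − K·H)·P̄ = [1316/477 -1768/477; -1768/477 2816/477]

x' = [49/159, 127/159]
P' = [1316/477 -1768/477; -1768/477 2816/477]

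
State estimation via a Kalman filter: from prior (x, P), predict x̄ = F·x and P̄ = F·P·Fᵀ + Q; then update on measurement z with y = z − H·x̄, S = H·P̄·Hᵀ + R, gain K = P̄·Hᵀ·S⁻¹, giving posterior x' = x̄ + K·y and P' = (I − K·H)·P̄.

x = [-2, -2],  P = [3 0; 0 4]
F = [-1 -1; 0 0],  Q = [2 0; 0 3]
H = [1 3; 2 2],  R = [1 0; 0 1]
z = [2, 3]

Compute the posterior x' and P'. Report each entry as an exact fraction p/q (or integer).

x' = [772/517, 60/517]
P' = [360/517 -189/517; -189/517 138/517]

x̄ = F·x = [4, 0]
P̄ = F·P·Fᵀ + Q = [9 0; 0 3]
y = z − H·x̄ = [-2, -5]
S = H·P̄·Hᵀ + R = [37 36; 36 49]
K = P̄·Hᵀ·S⁻¹ = [-207/517 342/517; 225/517 -102/517]
x' = x̄ + K·y = [772/517, 60/517]
P' = (I − K·H)·P̄ = [360/517 -189/517; -189/517 138/517]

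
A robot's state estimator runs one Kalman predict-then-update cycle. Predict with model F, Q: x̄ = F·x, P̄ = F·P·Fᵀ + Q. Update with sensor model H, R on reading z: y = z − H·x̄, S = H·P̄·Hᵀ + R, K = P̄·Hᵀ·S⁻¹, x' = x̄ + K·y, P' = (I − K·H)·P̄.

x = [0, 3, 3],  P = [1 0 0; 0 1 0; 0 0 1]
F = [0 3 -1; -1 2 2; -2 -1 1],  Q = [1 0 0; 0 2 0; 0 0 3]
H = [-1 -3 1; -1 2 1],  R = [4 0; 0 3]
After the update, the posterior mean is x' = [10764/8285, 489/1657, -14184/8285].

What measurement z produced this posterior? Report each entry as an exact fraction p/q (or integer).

x̄ = F·x = [6, 12, 0]
P̄ = F·P·Fᵀ + Q = [11 4 -4; 4 11 2; -4 2 9]
S = H·P̄·Hᵀ + R = [143 -36; -36 67]
K = P̄·Hᵀ·S⁻¹ = [-2061/8285 -1973/8285; -325/1657 320/1657; 1081/8285 2683/8285]
x' − x̄ = [-38946/8285, -19395/1657, -14184/8285] = K·y
y = (KᵀK)⁻¹·Kᵀ·(x' − x̄) = [39, -21]
z = y + H·x̄ = [39, -21] + [-42, 18] = [-3, -3]

z = [-3, -3]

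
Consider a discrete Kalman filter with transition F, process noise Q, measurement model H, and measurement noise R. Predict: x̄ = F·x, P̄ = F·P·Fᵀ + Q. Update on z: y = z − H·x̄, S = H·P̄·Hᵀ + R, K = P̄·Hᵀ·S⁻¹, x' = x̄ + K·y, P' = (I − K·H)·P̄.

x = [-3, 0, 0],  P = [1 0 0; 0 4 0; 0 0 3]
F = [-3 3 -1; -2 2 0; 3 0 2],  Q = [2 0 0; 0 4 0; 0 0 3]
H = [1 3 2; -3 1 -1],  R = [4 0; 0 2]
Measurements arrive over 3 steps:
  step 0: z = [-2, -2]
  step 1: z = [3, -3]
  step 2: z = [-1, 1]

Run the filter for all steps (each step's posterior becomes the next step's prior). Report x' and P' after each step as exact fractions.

step 0: x̄ = F·x = [9, 6, -9]
step 0: P̄ = F·P·Fᵀ + Q = [50 30 -15; 30 24 -6; -15 -6 24]
step 0: y = z − H·x̄ = [-11, 10]
step 0: S = H·P̄·Hᵀ + R = [414 -255; -255 242]
step 0: K = P̄·Hᵀ·S⁻¹ = [-155/35163 -5140/11721; 720/3907 -210/3907; 2485/11721 1115/3907]
step 0: x' = x̄ + K·y = [163972/35163, 13422/3907, -99374/11721]
step 0: P' = (I − K·H)·P̄ = [156100/35163 15960/3907 -97940/11721; 15960/3907 16368/3907 -31092/3907; -97940/11721 -31092/3907 64618/3907]
step 1: x̄ = F·x = [56200/11721, -86348/35163, -11592/3907]
step 1: P̄ = F·P·Fᵀ + Q = [79236/3907 22936/11721 -34428/3907; 22936/11721 205180/35163 -2088/3907; -34428/3907 -2088/3907 34533/3907]
step 1: y = z − H·x̄ = [134863/11721, 382331/35163]
step 1: S = H·P̄·Hᵀ + R = [321280/3907 -169378/11721; -169378/11721 4770043/35163]
step 1: K = P̄·Hᵀ·S⁻¹ = [3807917/96226677 -11704474/32075559; 7332539/32075559 299702/10691853; 3609311/32075559 1472963/10691853]
step 1: x' = x̄ + K·y = [41137079/32075559, 5126225/10691853, -1863826/10691853]
step 1: P' = (I − K·H)·P̄ = [160826672/96226677 45260756/32075559 -92156968/32075559; 45260756/32075559 17282024/10691853 -28578136/10691853; -92156968/32075559 -28578136/10691853 60632906/10691853]
step 2: x̄ = F·x = [-23894578/10691853, -51516808/32075559, 12469809/3563951]
step 2: P̄ = F·P·Fᵀ + Q = [113971844/10691853 76755584/32075559 -13769376/3563951; 76755584/32075559 564108116/96226677 -2710952/3563951; -13769376/3563951 -2710952/3563951 22268661/3563951]
step 2: y = z − H·x̄ = [-10099321/10691853, -19230554/32075559]
step 2: S = H·P̄·Hᵀ + R = [878755688/10691853 -584649794/32075559; -584649794/32075559 7123686665/96226677]
step 2: K = P̄·Hᵀ·S⁻¹ = [6728840179/138380241357 -15474979358/46126747119; 10876453747/46126747119 777178706/15375582373; 4439938465/46126747119 1315953535/15375582373]
step 2: x' = x̄ + K·y = [-287780028541/138380241357, -85756070515/46126747119, 154830813686/46126747119]
step 2: P' = (I − K·H)·P̄ = [212881662832/138380241357 60374928172/46126747119 -121556775944/46126747119; 60374928172/46126747119 23647106688/15375582373 -38282178896/15375582373; -121556775944/46126747119 -38282178896/15375582373 80642689978/15375582373]

step 0: x' = [163972/35163, 13422/3907, -99374/11721], P' = [156100/35163 15960/3907 -97940/11721; 15960/3907 16368/3907 -31092/3907; -97940/11721 -31092/3907 64618/3907]
step 1: x' = [41137079/32075559, 5126225/10691853, -1863826/10691853], P' = [160826672/96226677 45260756/32075559 -92156968/32075559; 45260756/32075559 17282024/10691853 -28578136/10691853; -92156968/32075559 -28578136/10691853 60632906/10691853]
step 2: x' = [-287780028541/138380241357, -85756070515/46126747119, 154830813686/46126747119], P' = [212881662832/138380241357 60374928172/46126747119 -121556775944/46126747119; 60374928172/46126747119 23647106688/15375582373 -38282178896/15375582373; -121556775944/46126747119 -38282178896/15375582373 80642689978/15375582373]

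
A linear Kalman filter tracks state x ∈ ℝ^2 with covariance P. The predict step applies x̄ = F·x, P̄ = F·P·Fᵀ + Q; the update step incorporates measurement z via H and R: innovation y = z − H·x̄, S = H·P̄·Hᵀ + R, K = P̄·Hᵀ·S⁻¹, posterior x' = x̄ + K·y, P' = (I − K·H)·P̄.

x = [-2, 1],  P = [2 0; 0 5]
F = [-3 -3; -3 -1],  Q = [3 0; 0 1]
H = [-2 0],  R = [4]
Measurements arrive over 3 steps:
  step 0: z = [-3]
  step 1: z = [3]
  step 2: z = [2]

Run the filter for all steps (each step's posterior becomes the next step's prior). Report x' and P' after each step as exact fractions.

step 0: x̄ = F·x = [3, 5]
step 0: P̄ = F·P·Fᵀ + Q = [66 33; 33 24]
step 0: y = z − H·x̄ = [3]
step 0: S = H·P̄·Hᵀ + R = [268]
step 0: K = P̄·Hᵀ·S⁻¹ = [-33/67; -33/134]
step 0: x' = x̄ + K·y = [102/67, 571/134]
step 0: P' = (I − K·H)·P̄ = [66/67 33/67; 33/67 519/67]
step 1: x̄ = F·x = [-2325/134, -1183/134]
step 1: P̄ = F·P·Fᵀ + Q = [6060/67 2547/67; 2547/67 1378/67]
step 1: y = z − H·x̄ = [-2124/67]
step 1: S = H·P̄·Hᵀ + R = [24508/67]
step 1: K = P̄·Hᵀ·S⁻¹ = [-3030/6127; -2547/12254]
step 1: x' = x̄ + K·y = [-20505/12254, -27439/12254]
step 1: P' = (I − K·H)·P̄ = [6060/6127 2547/6127; 2547/6127 29191/6127]
step 2: x̄ = F·x = [71916/6127, 44477/6127]
step 2: P̄ = F·P·Fᵀ + Q = [381486/6127 172677/6127; 172677/6127 105140/6127]
step 2: y = z − H·x̄ = [156086/6127]
step 2: S = H·P̄·Hᵀ + R = [1550452/6127]
step 2: K = P̄·Hᵀ·S⁻¹ = [-190743/387613; -172677/775226]
step 2: x' = x̄ + K·y = [-309570/387613, 614270/387613]
step 2: P' = (I − K·H)·P̄ = [381486/387613 172677/387613; 172677/387613 1784933/387613]

step 0: x' = [102/67, 571/134], P' = [66/67 33/67; 33/67 519/67]
step 1: x' = [-20505/12254, -27439/12254], P' = [6060/6127 2547/6127; 2547/6127 29191/6127]
step 2: x' = [-309570/387613, 614270/387613], P' = [381486/387613 172677/387613; 172677/387613 1784933/387613]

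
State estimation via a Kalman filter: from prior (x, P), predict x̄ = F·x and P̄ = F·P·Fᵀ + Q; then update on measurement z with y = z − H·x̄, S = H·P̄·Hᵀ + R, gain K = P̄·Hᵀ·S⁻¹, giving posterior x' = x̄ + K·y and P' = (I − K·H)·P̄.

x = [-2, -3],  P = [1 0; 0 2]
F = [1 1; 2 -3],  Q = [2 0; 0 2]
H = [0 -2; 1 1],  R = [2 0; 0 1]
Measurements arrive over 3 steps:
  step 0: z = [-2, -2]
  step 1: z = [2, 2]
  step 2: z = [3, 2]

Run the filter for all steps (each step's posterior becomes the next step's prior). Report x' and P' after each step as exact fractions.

step 0: x' = [-472/139, 163/139], P' = [317/278 -54/139; -54/139 64/139]
step 1: x' = [60443/37799, -26845/37799], P' = [35591/37799 -11244/37799; -11244/37799 15874/37799]
step 2: x' = [9823827/4378282, -1986077/2189141], P' = [4123123/4378282 -652356/2189141; -652356/2189141 917636/2189141]

step 0: x̄ = F·x = [-5, 5]
step 0: P̄ = F·P·Fᵀ + Q = [5 -4; -4 24]
step 0: y = z − H·x̄ = [8, -2]
step 0: S = H·P̄·Hᵀ + R = [98 -40; -40 22]
step 0: K = P̄·Hᵀ·S⁻¹ = [54/139 209/278; -64/139 10/139]
step 0: x' = x̄ + K·y = [-472/139, 163/139]
step 0: P' = (I − K·H)·P̄ = [317/278 -54/139; -54/139 64/139]
step 1: x̄ = F·x = [-309/139, -1433/139]
step 1: P̄ = F·P·Fᵀ + Q = [785/278 179/139; 179/139 2136/139]
step 1: y = z − H·x̄ = [-2588/139, 2020/139]
step 1: S = H·P̄·Hᵀ + R = [8822/139 -4630/139; -4630/139 6051/278]
step 1: K = P̄·Hᵀ·S⁻¹ = [11244/37799 24347/37799; -15874/37799 4630/37799]
step 1: x' = x̄ + K·y = [60443/37799, -26845/37799]
step 1: P' = (I − K·H)·P̄ = [35591/37799 -11244/37799; -11244/37799 15874/37799]
step 2: x̄ = F·x = [33598/37799, 201421/37799]
step 2: P̄ = F·P·Fᵀ + Q = [104575/37799 34804/37799; 34804/37799 495756/37799]
step 2: y = z − H·x̄ = [516239/37799, -159421/37799]
step 2: S = H·P̄·Hᵀ + R = [2058622/37799 -1061120/37799; -1061120/37799 707738/37799]
step 2: K = P̄·Hᵀ·S⁻¹ = [652356/2189141 2818411/4378282; -917636/2189141 265280/2189141]
step 2: x' = x̄ + K·y = [9823827/4378282, -1986077/2189141]
step 2: P' = (I − K·H)·P̄ = [4123123/4378282 -652356/2189141; -652356/2189141 917636/2189141]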